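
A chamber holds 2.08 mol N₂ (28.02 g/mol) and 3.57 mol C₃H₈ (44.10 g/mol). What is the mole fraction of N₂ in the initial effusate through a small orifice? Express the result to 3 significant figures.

0.422

Rate_i ∝ x_i/√M_i (Graham's law weighted by mole fraction), so the effusate composition follows n_i/√M_i.
So x_N₂ in the escaping gas = (n_N₂/√M_N₂) / Σ(n_i/√M_i)
= (2.08/√28.02) / (2.08/√28.02 + 3.57/√44.10) = 0.3929/(0.3929 + 0.5376) = 0.422.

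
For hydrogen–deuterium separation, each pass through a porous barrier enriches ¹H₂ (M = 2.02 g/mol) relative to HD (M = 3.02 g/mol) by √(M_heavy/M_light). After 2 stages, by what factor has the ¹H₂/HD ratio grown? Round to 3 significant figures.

1.50

The single-stage factor is √(M_heavy/M_light), so 2 stages give [√(3.02/2.02)]^2 = (3.02/2.02)^(2/2).
= 1.49505^1 = 1.50.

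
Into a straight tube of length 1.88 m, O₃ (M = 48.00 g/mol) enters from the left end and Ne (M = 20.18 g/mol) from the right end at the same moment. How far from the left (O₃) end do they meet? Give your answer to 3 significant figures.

0.739 m

Graham's law gives d_O₃/d_Ne = rate_O₃/rate_Ne = √(M_Ne/M_O₃) = √(20.18/48.00) = 0.6484.
With d_O₃ + d_Ne = 1.88 m, d_Ne = 1.88/(1 + 0.6484) = 1.141 m.
d_O₃ = 1.88 − 1.141 = 0.739 m.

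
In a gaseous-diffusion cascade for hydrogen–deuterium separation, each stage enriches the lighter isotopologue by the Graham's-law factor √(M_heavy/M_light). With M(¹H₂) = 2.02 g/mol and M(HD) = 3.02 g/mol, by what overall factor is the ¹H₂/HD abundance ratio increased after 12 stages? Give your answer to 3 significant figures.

11.2

Overall factor = α^12 with α = √(3.02/2.02), i.e. (3.02/2.02)^(12/2).
= 1.49505^6 = 11.2.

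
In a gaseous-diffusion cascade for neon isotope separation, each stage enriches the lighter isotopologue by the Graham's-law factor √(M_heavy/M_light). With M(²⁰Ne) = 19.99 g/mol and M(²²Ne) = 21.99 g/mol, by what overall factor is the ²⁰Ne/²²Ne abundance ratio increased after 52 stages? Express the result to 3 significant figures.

11.9

Overall factor = α^52 with α = √(21.99/19.99), i.e. (21.99/19.99)^(52/2).
= 1.10005^26 = 11.9.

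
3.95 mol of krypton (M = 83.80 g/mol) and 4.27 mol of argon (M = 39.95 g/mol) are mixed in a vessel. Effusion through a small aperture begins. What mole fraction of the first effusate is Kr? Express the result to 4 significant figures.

0.3898

Rate_i ∝ x_i/√M_i (Graham's law weighted by mole fraction), so the effusate composition follows n_i/√M_i.
So x_Kr in the escaping gas = (n_Kr/√M_Kr) / Σ(n_i/√M_i)
= (3.95/√83.80) / (3.95/√83.80 + 4.27/√39.95) = 0.4315/(0.4315 + 0.6756) = 0.3898.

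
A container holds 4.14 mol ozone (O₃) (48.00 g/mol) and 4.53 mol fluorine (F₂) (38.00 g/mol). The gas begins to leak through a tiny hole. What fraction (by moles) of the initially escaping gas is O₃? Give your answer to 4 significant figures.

Effusion rate of each component ∝ n_i/√M_i (partial pressure × 1/√M).
x_O₃(eff) = (n_O₃/√M_O₃) / (n_O₃/√M_O₃ + n_F₂/√M_F₂)
= (4.14/√48.00) / (4.14/√48.00 + 4.53/√38.00) = 0.5976/(0.5976 + 0.7349) = 0.4485.

0.4485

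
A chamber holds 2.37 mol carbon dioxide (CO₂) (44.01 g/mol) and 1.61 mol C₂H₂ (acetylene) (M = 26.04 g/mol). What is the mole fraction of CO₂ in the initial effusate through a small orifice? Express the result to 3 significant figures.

Each component's effusion rate ∝ (its partial pressure)·(1/√M) ∝ n_i/√M_i.
Mole fraction of CO₂ in the effusate = (n_CO₂/√M_CO₂) / (n_CO₂/√M_CO₂ + n_C₂H₂/√M_C₂H₂)
= (2.37/√44.01) / (2.37/√44.01 + 1.61/√26.04) = 0.3573/(0.3573 + 0.3155) = 0.531.

0.531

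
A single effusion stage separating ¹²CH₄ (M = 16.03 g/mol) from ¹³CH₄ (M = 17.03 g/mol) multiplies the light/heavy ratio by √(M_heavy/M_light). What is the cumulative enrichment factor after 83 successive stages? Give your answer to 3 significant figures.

12.3

The single-stage factor is √(M_heavy/M_light), so 83 stages give [√(17.03/16.03)]^83 = (17.03/16.03)^(83/2).
= 1.06238^(83/2) = 12.3.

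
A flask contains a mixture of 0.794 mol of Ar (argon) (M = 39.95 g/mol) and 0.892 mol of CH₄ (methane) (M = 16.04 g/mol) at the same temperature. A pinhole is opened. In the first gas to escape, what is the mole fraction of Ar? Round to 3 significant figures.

Rate_i ∝ x_i/√M_i (Graham's law weighted by mole fraction), so the effusate composition follows n_i/√M_i.
Mole fraction of Ar in the effusate = (n_Ar/√M_Ar) / (n_Ar/√M_Ar + n_CH₄/√M_CH₄)
= (0.794/√39.95) / (0.794/√39.95 + 0.892/√16.04) = 0.1256/(0.1256 + 0.2227) = 0.361.

0.361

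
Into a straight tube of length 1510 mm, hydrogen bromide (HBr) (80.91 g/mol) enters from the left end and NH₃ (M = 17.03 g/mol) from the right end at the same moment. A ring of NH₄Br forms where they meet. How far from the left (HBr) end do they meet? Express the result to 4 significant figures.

In equal time, each gas travels a distance ∝ its rate ∝ 1/√M, so d_HBr/d_NH₃ = √(M_NH₃/M_HBr) = √(17.03/80.91) = 0.4588.
With d_HBr + d_NH₃ = 1510 mm, d_NH₃ = 1510/(1 + 0.4588) = 1035 mm.
d_HBr = 1510 − 1035 = 474.9 mm.

474.9 mm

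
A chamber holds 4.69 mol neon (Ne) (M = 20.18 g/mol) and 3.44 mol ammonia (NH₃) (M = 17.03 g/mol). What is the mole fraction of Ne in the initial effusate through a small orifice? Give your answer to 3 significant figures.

0.556

Each component's effusion rate ∝ (its partial pressure)·(1/√M) ∝ n_i/√M_i.
So x_Ne in the escaping gas = (n_Ne/√M_Ne) / Σ(n_i/√M_i)
= (4.69/√20.18) / (4.69/√20.18 + 3.44/√17.03) = 1.044/(1.044 + 0.8336) = 0.556.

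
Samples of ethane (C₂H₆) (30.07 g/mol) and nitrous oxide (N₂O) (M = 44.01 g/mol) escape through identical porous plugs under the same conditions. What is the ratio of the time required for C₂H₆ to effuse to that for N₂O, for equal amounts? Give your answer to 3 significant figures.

Since effusion rate ∝ 1/√M, t_C₂H₆/t_N₂O = √(M_C₂H₆/M_N₂O) = √(30.07/44.01) = √0.6833 = 0.827.

0.827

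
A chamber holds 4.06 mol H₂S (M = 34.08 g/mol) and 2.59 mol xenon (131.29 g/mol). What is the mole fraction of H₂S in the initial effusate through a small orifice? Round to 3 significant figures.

0.755

The effusion rate of species i is ∝ p_i/√M_i ∝ n_i/√M_i.
So x_H₂S in the escaping gas = (n_H₂S/√M_H₂S) / Σ(n_i/√M_i)
= (4.06/√34.08) / (4.06/√34.08 + 2.59/√131.29) = 0.6955/(0.6955 + 0.2260) = 0.755.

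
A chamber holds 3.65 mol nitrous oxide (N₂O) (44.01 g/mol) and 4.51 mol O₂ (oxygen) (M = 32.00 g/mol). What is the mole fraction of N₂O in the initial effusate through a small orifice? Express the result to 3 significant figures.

Each component's effusion rate ∝ (its partial pressure)·(1/√M) ∝ n_i/√M_i.
Mole fraction of N₂O in the effusate = (n_N₂O/√M_N₂O) / (n_N₂O/√M_N₂O + n_O₂/√M_O₂)
= (3.65/√44.01) / (3.65/√44.01 + 4.51/√32.00) = 0.5502/(0.5502 + 0.7973) = 0.408.

0.408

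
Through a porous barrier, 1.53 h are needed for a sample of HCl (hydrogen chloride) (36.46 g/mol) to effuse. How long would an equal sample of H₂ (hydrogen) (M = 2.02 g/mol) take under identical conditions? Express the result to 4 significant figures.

From Graham's law, t_H₂/t_HCl = √(M_H₂/M_HCl) = √(2.02/36.46) = √0.05540 = 0.2354.
So the time for H₂ is 1.53 × 0.2354 = 0.3601 h.

0.3601 h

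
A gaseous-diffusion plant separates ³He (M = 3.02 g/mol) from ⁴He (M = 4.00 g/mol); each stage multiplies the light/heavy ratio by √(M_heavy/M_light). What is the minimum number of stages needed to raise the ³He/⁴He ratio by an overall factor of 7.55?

15

Single-stage factor α = √(4.00/3.02), so ln α = ½ ln(1.32450) = 0.1405.
Need α^N ≥ 7.55 ⇒ N ≥ ln(7.55) / ln α = 2.022 / 0.1405 = 14.39.
So at least 15 stages are needed.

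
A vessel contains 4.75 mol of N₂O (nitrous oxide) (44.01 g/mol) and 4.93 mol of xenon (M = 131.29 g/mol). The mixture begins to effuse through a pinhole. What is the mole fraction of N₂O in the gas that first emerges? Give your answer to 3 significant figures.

Each component's effusion rate ∝ (its partial pressure)·(1/√M) ∝ n_i/√M_i.
Mole fraction of N₂O in the effusate = (n_N₂O/√M_N₂O) / (n_N₂O/√M_N₂O + n_Xe/√M_Xe)
= (4.75/√44.01) / (4.75/√44.01 + 4.93/√131.29) = 0.7160/(0.7160 + 0.4303) = 0.625.

0.625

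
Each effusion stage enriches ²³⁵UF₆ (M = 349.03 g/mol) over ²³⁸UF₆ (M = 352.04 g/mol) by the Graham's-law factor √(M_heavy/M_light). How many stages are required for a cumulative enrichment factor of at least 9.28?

Single-stage factor α = √(352.04/349.03), so ln α = ½ ln(1.00862) = 0.004293.
Need α^N ≥ 9.28 ⇒ N ≥ ln(9.28) / ln α = 2.228 / 0.004293 = 518.90.
So at least 519 stages are needed.

519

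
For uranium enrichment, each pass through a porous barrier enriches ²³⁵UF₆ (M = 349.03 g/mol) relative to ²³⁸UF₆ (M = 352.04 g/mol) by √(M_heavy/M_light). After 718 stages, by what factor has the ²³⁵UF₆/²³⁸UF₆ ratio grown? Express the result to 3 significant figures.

The single-stage factor is √(M_heavy/M_light), so 718 stages give [√(352.04/349.03)]^718 = (352.04/349.03)^(718/2).
= 1.00862^359 = 21.8.

21.8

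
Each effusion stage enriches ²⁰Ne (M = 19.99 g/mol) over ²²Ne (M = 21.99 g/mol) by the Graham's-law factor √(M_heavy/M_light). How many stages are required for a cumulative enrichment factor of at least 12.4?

Single-stage factor α = √(21.99/19.99), so ln α = ½ ln(1.10005) = 0.04768.
Need α^N ≥ 12.4 ⇒ N ≥ ln(12.4) / ln α = 2.518 / 0.04768 = 52.81.
Rounding up, N = 53 stages.

53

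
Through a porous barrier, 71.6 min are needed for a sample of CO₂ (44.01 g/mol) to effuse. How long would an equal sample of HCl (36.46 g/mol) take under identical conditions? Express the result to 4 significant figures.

65.17 min

By Graham's law, t_HCl/t_CO₂ = √(M_HCl/M_CO₂) = √(36.46/44.01) = √0.8284 = 0.9102.
So the time for HCl is 71.6 × 0.9102 = 65.17 min.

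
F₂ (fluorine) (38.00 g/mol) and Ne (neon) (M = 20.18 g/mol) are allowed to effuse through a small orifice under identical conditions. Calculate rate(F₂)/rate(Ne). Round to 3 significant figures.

Graham's law gives rate_F₂/rate_Ne = √(M_Ne/M_F₂) = √(20.18/38.00) = √0.5311 = 0.729.

0.729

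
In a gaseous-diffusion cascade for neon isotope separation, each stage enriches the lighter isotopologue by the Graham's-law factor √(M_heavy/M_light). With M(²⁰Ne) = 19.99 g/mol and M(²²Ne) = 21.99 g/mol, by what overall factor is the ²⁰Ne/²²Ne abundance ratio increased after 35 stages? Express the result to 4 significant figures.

After 35 stages the ratio has grown by (√(21.99/19.99))^35 = (21.99/19.99)^(35/2).
= 1.10005^(35/2) = 5.305.

5.305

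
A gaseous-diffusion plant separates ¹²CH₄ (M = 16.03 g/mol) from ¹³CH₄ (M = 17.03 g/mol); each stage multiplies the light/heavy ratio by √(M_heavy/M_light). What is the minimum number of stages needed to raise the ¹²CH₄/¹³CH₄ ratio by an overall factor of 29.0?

Per stage α = (17.03/16.03)^(1/2) = 1.06238^0.5, giving ln α = 0.03026.
Need α^N ≥ 29.0 ⇒ N ≥ ln(29.0) / ln α = 3.367 / 0.03026 = 111.29.
So at least 112 stages are needed.

112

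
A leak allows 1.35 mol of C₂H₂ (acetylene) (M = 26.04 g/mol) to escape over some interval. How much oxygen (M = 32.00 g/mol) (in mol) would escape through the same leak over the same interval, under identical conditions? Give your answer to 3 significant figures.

Graham's law gives rate_O₂/rate_C₂H₂ = √(M_C₂H₂/M_O₂) = √(26.04/32.00) = √0.8137 = 0.9021.
So the amount for O₂ is 1.35 × 0.9021 = 1.22 mol.

1.22 mol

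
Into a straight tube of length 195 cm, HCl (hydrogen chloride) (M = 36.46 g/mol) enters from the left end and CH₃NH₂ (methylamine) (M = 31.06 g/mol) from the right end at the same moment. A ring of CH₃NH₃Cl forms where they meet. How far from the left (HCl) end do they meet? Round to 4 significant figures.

93.59 cm

Distances travelled in equal time are proportional to diffusion rates, so d_HCl/d_CH₃NH₂ = √(M_CH₃NH₂/M_HCl) = √(31.06/36.46) = 0.9230.
With d_HCl + d_CH₃NH₂ = 195 cm, d_CH₃NH₂ = 195/(1 + 0.9230) = 101.4 cm.
d_HCl = 195 − 101.4 = 93.59 cm.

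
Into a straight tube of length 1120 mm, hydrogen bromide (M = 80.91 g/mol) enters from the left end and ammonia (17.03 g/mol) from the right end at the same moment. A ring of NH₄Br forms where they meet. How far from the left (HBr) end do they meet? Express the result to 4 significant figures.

Distances travelled in equal time are proportional to diffusion rates, so d_HBr/d_NH₃ = √(M_NH₃/M_HBr) = √(17.03/80.91) = 0.4588.
With d_HBr + d_NH₃ = 1120 mm, d_NH₃ = 1120/(1 + 0.4588) = 767.8 mm.
d_HBr = 1120 − 767.8 = 352.2 mm.

352.2 mm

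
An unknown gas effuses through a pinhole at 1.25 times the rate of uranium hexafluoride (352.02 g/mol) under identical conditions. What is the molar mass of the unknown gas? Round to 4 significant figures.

225.3 g/mol

From Graham's law, rate_X/rate_UF₆ = √(M_UF₆/M_X).
1.25 = √(352.02/M_X)
M_X = 352.02 / 1.25² = 352.02 / 1.562 = 225.3 g/mol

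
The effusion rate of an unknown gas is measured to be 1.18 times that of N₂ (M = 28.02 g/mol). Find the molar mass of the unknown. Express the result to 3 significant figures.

By Graham's law, rate_X/rate_N₂ = √(M_N₂/M_X).
1.18 = √(28.02/M_X)
M_X = 28.02 / 1.18² = 28.02 / 1.392 = 20.1 g/mol

20.1 g/mol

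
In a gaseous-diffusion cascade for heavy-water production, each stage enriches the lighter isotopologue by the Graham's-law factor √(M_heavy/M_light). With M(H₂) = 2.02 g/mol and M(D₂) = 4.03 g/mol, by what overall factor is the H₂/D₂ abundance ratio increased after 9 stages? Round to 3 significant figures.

Overall factor = α^9 with α = √(4.03/2.02), i.e. (4.03/2.02)^(9/2).
= 1.99505^(9/2) = 22.4.

22.4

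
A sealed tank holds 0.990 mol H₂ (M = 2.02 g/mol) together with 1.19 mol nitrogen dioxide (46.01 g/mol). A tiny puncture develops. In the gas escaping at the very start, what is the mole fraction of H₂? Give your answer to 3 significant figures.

0.799

Rate_i ∝ x_i/√M_i (Graham's law weighted by mole fraction), so the effusate composition follows n_i/√M_i.
Mole fraction of H₂ in the effusate = (n_H₂/√M_H₂) / (n_H₂/√M_H₂ + n_NO₂/√M_NO₂)
= (0.990/√2.02) / (0.990/√2.02 + 1.19/√46.01) = 0.6966/(0.6966 + 0.1754) = 0.799.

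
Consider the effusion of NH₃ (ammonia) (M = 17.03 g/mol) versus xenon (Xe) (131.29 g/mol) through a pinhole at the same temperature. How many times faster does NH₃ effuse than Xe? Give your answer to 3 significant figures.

2.78

Using Graham's law: rate_NH₃/rate_Xe = √(M_Xe/M_NH₃) = √(131.29/17.03) = √7.709 = 2.78.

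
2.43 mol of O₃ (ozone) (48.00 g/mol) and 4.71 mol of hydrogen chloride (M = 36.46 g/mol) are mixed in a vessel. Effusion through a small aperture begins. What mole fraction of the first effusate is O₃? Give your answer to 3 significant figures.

Effusion rate of each component ∝ n_i/√M_i (partial pressure × 1/√M).
x_O₃(eff) = (n_O₃/√M_O₃) / (n_O₃/√M_O₃ + n_HCl/√M_HCl)
= (2.43/√48.00) / (2.43/√48.00 + 4.71/√36.46) = 0.3507/(0.3507 + 0.7800) = 0.310.

0.310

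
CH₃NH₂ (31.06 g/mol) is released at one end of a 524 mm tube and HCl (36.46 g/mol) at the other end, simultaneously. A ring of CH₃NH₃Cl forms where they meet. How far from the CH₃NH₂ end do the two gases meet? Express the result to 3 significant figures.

In equal time, each gas travels a distance ∝ its rate ∝ 1/√M, so d_CH₃NH₂/d_HCl = √(M_HCl/M_CH₃NH₂) = √(36.46/31.06) = 1.083.
With d_CH₃NH₂ + d_HCl = 524 mm, d_HCl = 524/(1 + 1.083) = 251.5 mm.
d_CH₃NH₂ = 524 − 251.5 = 272 mm.

272 mm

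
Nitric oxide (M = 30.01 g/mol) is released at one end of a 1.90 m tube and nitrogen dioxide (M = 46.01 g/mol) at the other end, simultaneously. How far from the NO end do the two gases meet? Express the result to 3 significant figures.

1.05 m

Graham's law gives d_NO/d_NO₂ = rate_NO/rate_NO₂ = √(M_NO₂/M_NO) = √(46.01/30.01) = 1.238.
With d_NO + d_NO₂ = 1.90 m, d_NO₂ = 1.90/(1 + 1.238) = 0.8489 m.
d_NO = 1.90 − 0.8489 = 1.05 m.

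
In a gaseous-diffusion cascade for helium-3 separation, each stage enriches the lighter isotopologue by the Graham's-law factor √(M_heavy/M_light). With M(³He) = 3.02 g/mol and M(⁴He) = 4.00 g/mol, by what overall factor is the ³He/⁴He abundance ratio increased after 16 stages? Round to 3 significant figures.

The single-stage factor is √(M_heavy/M_light), so 16 stages give [√(4.00/3.02)]^16 = (4.00/3.02)^(16/2).
= 1.32450^8 = 9.47.

9.47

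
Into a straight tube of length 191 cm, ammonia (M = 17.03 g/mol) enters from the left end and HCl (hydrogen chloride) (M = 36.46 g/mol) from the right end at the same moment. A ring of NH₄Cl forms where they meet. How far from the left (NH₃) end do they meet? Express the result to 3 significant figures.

In equal time, each gas travels a distance ∝ its rate ∝ 1/√M, so d_NH₃/d_HCl = √(M_HCl/M_NH₃) = √(36.46/17.03) = 1.463.
With d_NH₃ + d_HCl = 191 cm, d_HCl = 191/(1 + 1.463) = 77.54 cm.
d_NH₃ = 191 − 77.54 = 113 cm.

113 cm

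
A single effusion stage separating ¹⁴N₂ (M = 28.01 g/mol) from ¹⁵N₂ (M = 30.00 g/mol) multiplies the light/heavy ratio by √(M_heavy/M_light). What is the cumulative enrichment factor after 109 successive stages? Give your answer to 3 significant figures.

42.1

After 109 stages the ratio has grown by (√(30.00/28.01))^109 = (30.00/28.01)^(109/2).
= 1.07105^(109/2) = 42.1.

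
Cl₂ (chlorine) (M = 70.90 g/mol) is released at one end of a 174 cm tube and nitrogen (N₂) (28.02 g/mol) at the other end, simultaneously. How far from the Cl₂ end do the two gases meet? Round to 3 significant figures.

The fronts meet when d_Cl₂ + d_N₂ = L with d_Cl₂/d_N₂ = √(M_N₂/M_Cl₂) (Graham's law). Here √(M_N₂/M_Cl₂) = √(28.02/70.90) = 0.6287.
With d_Cl₂ + d_N₂ = 174 cm, d_N₂ = 174/(1 + 0.6287) = 106.8 cm.
d_Cl₂ = 174 − 106.8 = 67.2 cm.

67.2 cm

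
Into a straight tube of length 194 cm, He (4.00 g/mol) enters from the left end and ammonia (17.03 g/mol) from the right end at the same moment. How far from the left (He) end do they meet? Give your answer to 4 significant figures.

130.7 cm

Distances travelled in equal time are proportional to diffusion rates, so d_He/d_NH₃ = √(M_NH₃/M_He) = √(17.03/4.00) = 2.063.
With d_He + d_NH₃ = 194 cm, d_NH₃ = 194/(1 + 2.063) = 63.33 cm.
d_He = 194 − 63.33 = 130.7 cm.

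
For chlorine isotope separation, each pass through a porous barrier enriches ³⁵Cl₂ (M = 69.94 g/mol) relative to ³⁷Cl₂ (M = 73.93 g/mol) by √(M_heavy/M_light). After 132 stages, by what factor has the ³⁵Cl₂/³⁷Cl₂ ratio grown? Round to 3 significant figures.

38.9

Each stage multiplies the ratio by α = √(73.93/69.94), so after 132 stages the overall factor is α^132 = (73.93/69.94)^(132/2).
= 1.05705^66 = 38.9.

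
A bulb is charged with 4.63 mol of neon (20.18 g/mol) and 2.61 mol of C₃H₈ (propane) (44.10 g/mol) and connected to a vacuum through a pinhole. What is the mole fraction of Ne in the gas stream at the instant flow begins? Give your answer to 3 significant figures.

0.724

The effusion rate of species i is ∝ p_i/√M_i ∝ n_i/√M_i.
Mole fraction of Ne in the effusate = (n_Ne/√M_Ne) / (n_Ne/√M_Ne + n_C₃H₈/√M_C₃H₈)
= (4.63/√20.18) / (4.63/√20.18 + 2.61/√44.10) = 1.031/(1.031 + 0.3930) = 0.724.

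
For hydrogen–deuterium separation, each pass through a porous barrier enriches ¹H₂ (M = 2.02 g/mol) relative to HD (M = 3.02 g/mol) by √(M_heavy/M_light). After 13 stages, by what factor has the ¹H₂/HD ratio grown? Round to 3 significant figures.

13.7

After 13 stages the ratio has grown by (√(3.02/2.02))^13 = (3.02/2.02)^(13/2).
= 1.49505^(13/2) = 13.7.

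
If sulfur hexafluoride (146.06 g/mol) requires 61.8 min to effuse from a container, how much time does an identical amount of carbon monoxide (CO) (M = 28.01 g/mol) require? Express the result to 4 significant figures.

27.06 min

Using Graham's law: t_CO/t_SF₆ = √(M_CO/M_SF₆) = √(28.01/146.06) = √0.1918 = 0.4379.
So the time for CO is 61.8 × 0.4379 = 27.06 min.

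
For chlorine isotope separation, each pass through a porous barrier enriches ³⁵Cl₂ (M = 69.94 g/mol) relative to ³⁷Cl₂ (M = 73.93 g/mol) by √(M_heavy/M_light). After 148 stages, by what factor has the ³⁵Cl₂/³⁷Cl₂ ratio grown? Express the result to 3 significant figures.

60.7

After 148 stages the ratio has grown by (√(73.93/69.94))^148 = (73.93/69.94)^(148/2).
= 1.05705^74 = 60.7.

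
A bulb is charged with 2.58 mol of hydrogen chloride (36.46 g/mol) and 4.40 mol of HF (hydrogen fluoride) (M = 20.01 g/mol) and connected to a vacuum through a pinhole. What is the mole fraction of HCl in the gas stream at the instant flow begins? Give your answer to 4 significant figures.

0.3028

Effusion rate of each component ∝ n_i/√M_i (partial pressure × 1/√M).
Mole fraction of HCl in the effusate = (n_HCl/√M_HCl) / (n_HCl/√M_HCl + n_HF/√M_HF)
= (2.58/√36.46) / (2.58/√36.46 + 4.40/√20.01) = 0.4273/(0.4273 + 0.9836) = 0.3028.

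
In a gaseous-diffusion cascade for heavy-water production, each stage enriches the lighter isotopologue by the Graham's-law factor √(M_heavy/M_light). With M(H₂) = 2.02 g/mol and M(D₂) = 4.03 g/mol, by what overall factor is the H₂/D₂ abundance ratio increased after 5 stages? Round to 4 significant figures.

5.622

The single-stage factor is √(M_heavy/M_light), so 5 stages give [√(4.03/2.02)]^5 = (4.03/2.02)^(5/2).
= 1.99505^(5/2) = 5.622.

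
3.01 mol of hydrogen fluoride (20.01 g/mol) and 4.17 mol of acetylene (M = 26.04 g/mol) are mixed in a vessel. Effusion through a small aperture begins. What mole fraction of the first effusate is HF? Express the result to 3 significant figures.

0.452

Rate_i ∝ x_i/√M_i (Graham's law weighted by mole fraction), so the effusate composition follows n_i/√M_i.
Mole fraction of HF in the effusate = (n_HF/√M_HF) / (n_HF/√M_HF + n_C₂H₂/√M_C₂H₂)
= (3.01/√20.01) / (3.01/√20.01 + 4.17/√26.04) = 0.6729/(0.6729 + 0.8172) = 0.452.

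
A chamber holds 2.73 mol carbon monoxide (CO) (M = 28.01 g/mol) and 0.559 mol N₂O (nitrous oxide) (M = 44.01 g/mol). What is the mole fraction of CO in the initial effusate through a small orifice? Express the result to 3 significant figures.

Effusion rate of each component ∝ n_i/√M_i (partial pressure × 1/√M).
x_CO(eff) = (n_CO/√M_CO) / (n_CO/√M_CO + n_N₂O/√M_N₂O)
= (2.73/√28.01) / (2.73/√28.01 + 0.559/√44.01) = 0.5158/(0.5158 + 0.08426) = 0.860.

0.860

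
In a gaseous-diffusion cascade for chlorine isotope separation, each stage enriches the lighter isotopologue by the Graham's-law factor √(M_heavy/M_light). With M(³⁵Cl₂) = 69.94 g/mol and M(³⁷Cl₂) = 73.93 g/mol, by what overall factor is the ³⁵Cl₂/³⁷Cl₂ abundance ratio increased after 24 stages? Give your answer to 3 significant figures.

1.95

After 24 stages the ratio has grown by (√(73.93/69.94))^24 = (73.93/69.94)^(24/2).
= 1.05705^12 = 1.95.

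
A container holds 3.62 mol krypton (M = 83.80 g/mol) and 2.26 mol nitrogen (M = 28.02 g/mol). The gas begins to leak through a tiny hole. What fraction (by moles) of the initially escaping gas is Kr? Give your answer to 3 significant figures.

Each component's effusion rate ∝ (its partial pressure)·(1/√M) ∝ n_i/√M_i.
Mole fraction of Kr in the effusate = (n_Kr/√M_Kr) / (n_Kr/√M_Kr + n_N₂/√M_N₂)
= (3.62/√83.80) / (3.62/√83.80 + 2.26/√28.02) = 0.3954/(0.3954 + 0.4269) = 0.481.

0.481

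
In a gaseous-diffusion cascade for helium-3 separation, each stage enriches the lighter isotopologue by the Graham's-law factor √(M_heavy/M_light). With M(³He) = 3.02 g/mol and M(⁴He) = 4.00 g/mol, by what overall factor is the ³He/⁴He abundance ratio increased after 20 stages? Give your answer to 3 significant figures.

16.6

After 20 stages the ratio has grown by (√(4.00/3.02))^20 = (4.00/3.02)^(20/2).
= 1.32450^10 = 16.6.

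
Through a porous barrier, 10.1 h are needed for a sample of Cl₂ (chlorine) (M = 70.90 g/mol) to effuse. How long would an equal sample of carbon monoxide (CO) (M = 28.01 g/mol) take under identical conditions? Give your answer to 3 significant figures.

6.35 h

Graham's law gives t_CO/t_Cl₂ = √(M_CO/M_Cl₂) = √(28.01/70.90) = √0.3951 = 0.6285.
So the time for CO is 10.1 × 0.6285 = 6.35 h.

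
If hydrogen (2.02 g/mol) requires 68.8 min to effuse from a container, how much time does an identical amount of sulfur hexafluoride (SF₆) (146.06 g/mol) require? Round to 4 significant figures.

585.0 min

From Graham's law, t_SF₆/t_H₂ = √(M_SF₆/M_H₂) = √(146.06/2.02) = √72.31 = 8.503.
So the time for SF₆ is 68.8 × 8.503 = 585.0 min.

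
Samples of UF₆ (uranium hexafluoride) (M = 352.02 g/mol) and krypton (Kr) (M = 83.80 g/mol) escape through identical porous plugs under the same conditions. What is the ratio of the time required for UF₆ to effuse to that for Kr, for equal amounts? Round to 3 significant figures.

By Graham's law, t_UF₆/t_Kr = √(M_UF₆/M_Kr) = √(352.02/83.80) = √4.201 = 2.05.

2.05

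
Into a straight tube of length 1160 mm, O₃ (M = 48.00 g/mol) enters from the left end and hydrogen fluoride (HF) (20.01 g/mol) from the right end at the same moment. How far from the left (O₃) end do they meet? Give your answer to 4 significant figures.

455.1 mm

Graham's law gives d_O₃/d_HF = rate_O₃/rate_HF = √(M_HF/M_O₃) = √(20.01/48.00) = 0.6457.
With d_O₃ + d_HF = 1160 mm, d_HF = 1160/(1 + 0.6457) = 704.9 mm.
d_O₃ = 1160 − 704.9 = 455.1 mm.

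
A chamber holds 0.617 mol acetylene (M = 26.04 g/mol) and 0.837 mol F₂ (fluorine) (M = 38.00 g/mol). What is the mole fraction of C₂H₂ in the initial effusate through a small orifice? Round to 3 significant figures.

0.471

The effusion rate of species i is ∝ p_i/√M_i ∝ n_i/√M_i.
So x_C₂H₂ in the escaping gas = (n_C₂H₂/√M_C₂H₂) / Σ(n_i/√M_i)
= (0.617/√26.04) / (0.617/√26.04 + 0.837/√38.00) = 0.1209/(0.1209 + 0.1358) = 0.471.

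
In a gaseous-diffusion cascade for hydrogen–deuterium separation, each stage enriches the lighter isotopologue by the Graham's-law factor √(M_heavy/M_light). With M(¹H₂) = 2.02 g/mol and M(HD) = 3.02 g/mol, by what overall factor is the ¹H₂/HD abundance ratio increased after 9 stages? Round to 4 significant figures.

6.109

Overall factor = α^9 with α = √(3.02/2.02), i.e. (3.02/2.02)^(9/2).
= 1.49505^(9/2) = 6.109.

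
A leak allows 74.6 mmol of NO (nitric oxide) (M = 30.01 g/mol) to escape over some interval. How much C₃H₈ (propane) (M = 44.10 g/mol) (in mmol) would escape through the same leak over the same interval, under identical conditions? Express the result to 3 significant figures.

From Graham's law, rate_C₃H₈/rate_NO = √(M_NO/M_C₃H₈) = √(30.01/44.10) = √0.6805 = 0.8249.
So the amount for C₃H₈ is 74.6 × 0.8249 = 61.5 mmol.

61.5 mmol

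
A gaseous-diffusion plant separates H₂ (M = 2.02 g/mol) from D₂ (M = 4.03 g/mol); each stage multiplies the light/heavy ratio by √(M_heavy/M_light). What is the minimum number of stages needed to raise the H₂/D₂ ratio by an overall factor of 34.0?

Single-stage factor α = √(4.03/2.02), so ln α = ½ ln(1.99505) = 0.3453.
Need α^N ≥ 34.0 ⇒ N ≥ ln(34.0) / ln α = 3.526 / 0.3453 = 10.21.
Minimum whole number of stages: N = 11.

11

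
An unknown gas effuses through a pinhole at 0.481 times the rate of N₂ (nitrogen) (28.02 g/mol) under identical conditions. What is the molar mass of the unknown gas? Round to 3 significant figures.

Using Graham's law: rate_X/rate_N₂ = √(M_N₂/M_X).
0.481 = √(28.02/M_X)
M_X = 28.02 / 0.481² = 28.02 / 0.2314 = 121 g/mol

121 g/mol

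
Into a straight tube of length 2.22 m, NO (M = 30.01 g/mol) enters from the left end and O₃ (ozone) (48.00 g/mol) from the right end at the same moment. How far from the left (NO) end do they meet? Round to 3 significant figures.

The fronts meet when d_NO + d_O₃ = L with d_NO/d_O₃ = √(M_O₃/M_NO) (Graham's law). Here √(M_O₃/M_NO) = √(48.00/30.01) = 1.265.
With d_NO + d_O₃ = 2.22 m, d_O₃ = 2.22/(1 + 1.265) = 0.9803 m.
d_NO = 2.22 − 0.9803 = 1.24 m.

1.24 m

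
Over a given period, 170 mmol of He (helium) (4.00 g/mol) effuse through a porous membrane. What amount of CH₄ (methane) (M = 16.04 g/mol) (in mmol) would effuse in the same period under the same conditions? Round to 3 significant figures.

Graham's law gives rate_CH₄/rate_He = √(M_He/M_CH₄) = √(4.00/16.04) = √0.2494 = 0.4994.
So the amount for CH₄ is 170 × 0.4994 = 84.9 mmol.

84.9 mmol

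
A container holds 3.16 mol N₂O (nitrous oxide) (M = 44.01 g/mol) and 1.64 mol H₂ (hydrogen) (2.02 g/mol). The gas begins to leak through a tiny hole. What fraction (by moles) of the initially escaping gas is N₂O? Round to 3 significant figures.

Each component's effusion rate ∝ (its partial pressure)·(1/√M) ∝ n_i/√M_i.
x_N₂O(eff) = (n_N₂O/√M_N₂O) / (n_N₂O/√M_N₂O + n_H₂/√M_H₂)
= (3.16/√44.01) / (3.16/√44.01 + 1.64/√2.02) = 0.4763/(0.4763 + 1.154) = 0.292.

0.292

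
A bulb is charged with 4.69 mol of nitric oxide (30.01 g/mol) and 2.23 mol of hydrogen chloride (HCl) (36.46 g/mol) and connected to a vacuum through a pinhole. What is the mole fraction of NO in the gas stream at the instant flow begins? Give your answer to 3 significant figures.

0.699

Effusion rate of each component ∝ n_i/√M_i (partial pressure × 1/√M).
So x_NO in the escaping gas = (n_NO/√M_NO) / Σ(n_i/√M_i)
= (4.69/√30.01) / (4.69/√30.01 + 2.23/√36.46) = 0.8561/(0.8561 + 0.3693) = 0.699.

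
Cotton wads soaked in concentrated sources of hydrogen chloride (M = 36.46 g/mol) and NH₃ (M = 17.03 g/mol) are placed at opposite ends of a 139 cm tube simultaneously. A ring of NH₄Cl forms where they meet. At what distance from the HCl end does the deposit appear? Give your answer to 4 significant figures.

In equal time, each gas travels a distance ∝ its rate ∝ 1/√M, so d_HCl/d_NH₃ = √(M_NH₃/M_HCl) = √(17.03/36.46) = 0.6834.
With d_HCl + d_NH₃ = 139 cm, d_NH₃ = 139/(1 + 0.6834) = 82.57 cm.
d_HCl = 139 − 82.57 = 56.43 cm.

56.43 cm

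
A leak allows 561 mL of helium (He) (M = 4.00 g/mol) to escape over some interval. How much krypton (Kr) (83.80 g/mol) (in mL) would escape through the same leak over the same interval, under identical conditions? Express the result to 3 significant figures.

123 mL

From Graham's law, rate_Kr/rate_He = √(M_He/M_Kr) = √(4.00/83.80) = √0.04773 = 0.2185.
So the volume for Kr is 561 × 0.2185 = 123 mL.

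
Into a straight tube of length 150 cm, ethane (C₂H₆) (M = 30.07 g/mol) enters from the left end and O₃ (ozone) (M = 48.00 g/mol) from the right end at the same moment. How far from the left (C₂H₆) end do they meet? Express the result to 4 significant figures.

Distances travelled in equal time are proportional to diffusion rates, so d_C₂H₆/d_O₃ = √(M_O₃/M_C₂H₆) = √(48.00/30.07) = 1.263.
With d_C₂H₆ + d_O₃ = 150 cm, d_O₃ = 150/(1 + 1.263) = 66.27 cm.
d_C₂H₆ = 150 − 66.27 = 83.73 cm.

83.73 cm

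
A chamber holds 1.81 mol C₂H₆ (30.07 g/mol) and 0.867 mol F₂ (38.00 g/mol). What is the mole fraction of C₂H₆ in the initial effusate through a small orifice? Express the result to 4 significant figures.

0.7012

The effusion rate of species i is ∝ p_i/√M_i ∝ n_i/√M_i.
So x_C₂H₆ in the escaping gas = (n_C₂H₆/√M_C₂H₆) / Σ(n_i/√M_i)
= (1.81/√30.07) / (1.81/√30.07 + 0.867/√38.00) = 0.3301/(0.3301 + 0.1406) = 0.7012.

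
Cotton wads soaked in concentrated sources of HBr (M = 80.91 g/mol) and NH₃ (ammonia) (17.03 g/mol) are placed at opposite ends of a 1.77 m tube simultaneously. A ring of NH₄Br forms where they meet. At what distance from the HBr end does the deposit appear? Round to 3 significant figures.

The fronts meet when d_HBr + d_NH₃ = L with d_HBr/d_NH₃ = √(M_NH₃/M_HBr) (Graham's law). Here √(M_NH₃/M_HBr) = √(17.03/80.91) = 0.4588.
With d_HBr + d_NH₃ = 1.77 m, d_NH₃ = 1.77/(1 + 0.4588) = 1.213 m.
d_HBr = 1.77 − 1.213 = 0.557 m.

0.557 m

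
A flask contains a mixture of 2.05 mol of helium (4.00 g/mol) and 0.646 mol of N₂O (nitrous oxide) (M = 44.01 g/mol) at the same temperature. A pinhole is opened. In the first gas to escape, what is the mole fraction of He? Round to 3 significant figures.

The effusion rate of species i is ∝ p_i/√M_i ∝ n_i/√M_i.
x_He(eff) = (n_He/√M_He) / (n_He/√M_He + n_N₂O/√M_N₂O)
= (2.05/√4.00) / (2.05/√4.00 + 0.646/√44.01) = 1.025/(1.025 + 0.09738) = 0.913.

0.913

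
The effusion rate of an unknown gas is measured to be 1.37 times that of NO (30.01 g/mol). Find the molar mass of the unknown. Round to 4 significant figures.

By Graham's law, rate_X/rate_NO = √(M_NO/M_X).
1.37 = √(30.01/M_X)
M_X = 30.01 / 1.37² = 30.01 / 1.877 = 15.99 g/mol

15.99 g/mol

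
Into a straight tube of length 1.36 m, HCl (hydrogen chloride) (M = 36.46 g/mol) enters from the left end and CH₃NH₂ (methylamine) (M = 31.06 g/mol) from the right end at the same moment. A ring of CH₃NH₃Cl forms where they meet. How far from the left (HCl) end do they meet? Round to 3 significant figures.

In equal time, each gas travels a distance ∝ its rate ∝ 1/√M, so d_HCl/d_CH₃NH₂ = √(M_CH₃NH₂/M_HCl) = √(31.06/36.46) = 0.9230.
With d_HCl + d_CH₃NH₂ = 1.36 m, d_CH₃NH₂ = 1.36/(1 + 0.9230) = 0.7072 m.
d_HCl = 1.36 − 0.7072 = 0.653 m.

0.653 m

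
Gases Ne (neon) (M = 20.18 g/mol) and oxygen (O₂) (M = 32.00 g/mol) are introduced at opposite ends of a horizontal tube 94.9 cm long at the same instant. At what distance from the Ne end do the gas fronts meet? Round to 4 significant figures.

Graham's law gives d_Ne/d_O₂ = rate_Ne/rate_O₂ = √(M_O₂/M_Ne) = √(32.00/20.18) = 1.259.
With d_Ne + d_O₂ = 94.9 cm, d_O₂ = 94.9/(1 + 1.259) = 42.00 cm.
d_Ne = 94.9 − 42.00 = 52.90 cm.

52.90 cm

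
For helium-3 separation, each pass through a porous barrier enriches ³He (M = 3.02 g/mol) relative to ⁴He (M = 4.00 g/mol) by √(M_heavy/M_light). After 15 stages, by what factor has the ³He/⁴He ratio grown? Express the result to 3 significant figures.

8.23

Overall factor = α^15 with α = √(4.00/3.02), i.e. (4.00/3.02)^(15/2).
= 1.32450^(15/2) = 8.23.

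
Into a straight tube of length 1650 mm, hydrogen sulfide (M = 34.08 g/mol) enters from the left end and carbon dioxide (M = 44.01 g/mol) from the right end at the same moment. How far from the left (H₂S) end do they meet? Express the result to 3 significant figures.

The fronts meet when d_H₂S + d_CO₂ = L with d_H₂S/d_CO₂ = √(M_CO₂/M_H₂S) (Graham's law). Here √(M_CO₂/M_H₂S) = √(44.01/34.08) = 1.136.
With d_H₂S + d_CO₂ = 1650 mm, d_CO₂ = 1650/(1 + 1.136) = 772.3 mm.
d_H₂S = 1650 − 772.3 = 878 mm.

878 mm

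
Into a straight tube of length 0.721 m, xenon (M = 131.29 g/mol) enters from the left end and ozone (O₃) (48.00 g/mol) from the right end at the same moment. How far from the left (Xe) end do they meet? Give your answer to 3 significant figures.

The fronts meet when d_Xe + d_O₃ = L with d_Xe/d_O₃ = √(M_O₃/M_Xe) (Graham's law). Here √(M_O₃/M_Xe) = √(48.00/131.29) = 0.6047.
With d_Xe + d_O₃ = 0.721 m, d_O₃ = 0.721/(1 + 0.6047) = 0.4493 m.
d_Xe = 0.721 − 0.4493 = 0.272 m.

0.272 m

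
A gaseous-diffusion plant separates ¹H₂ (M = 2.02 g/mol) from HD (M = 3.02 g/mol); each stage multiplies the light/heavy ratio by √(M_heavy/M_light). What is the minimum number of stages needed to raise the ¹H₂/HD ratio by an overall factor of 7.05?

10

Single-stage factor α = √(3.02/2.02), so ln α = ½ ln(1.49505) = 0.2011.
Need α^N ≥ 7.05 ⇒ N ≥ ln(7.05) / ln α = 1.953 / 0.2011 = 9.71.
Minimum whole number of stages: N = 10.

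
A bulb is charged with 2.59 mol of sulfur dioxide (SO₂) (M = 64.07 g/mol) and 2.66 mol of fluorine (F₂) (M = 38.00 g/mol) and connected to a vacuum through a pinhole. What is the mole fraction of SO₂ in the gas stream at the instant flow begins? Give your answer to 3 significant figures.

0.429

Each component's effusion rate ∝ (its partial pressure)·(1/√M) ∝ n_i/√M_i.
Mole fraction of SO₂ in the effusate = (n_SO₂/√M_SO₂) / (n_SO₂/√M_SO₂ + n_F₂/√M_F₂)
= (2.59/√64.07) / (2.59/√64.07 + 2.66/√38.00) = 0.3236/(0.3236 + 0.4315) = 0.429.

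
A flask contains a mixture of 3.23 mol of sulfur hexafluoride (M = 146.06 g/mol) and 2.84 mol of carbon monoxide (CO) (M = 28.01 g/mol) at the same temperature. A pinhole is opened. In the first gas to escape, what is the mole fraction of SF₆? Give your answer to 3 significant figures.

0.332

Rate_i ∝ x_i/√M_i (Graham's law weighted by mole fraction), so the effusate composition follows n_i/√M_i.
So x_SF₆ in the escaping gas = (n_SF₆/√M_SF₆) / Σ(n_i/√M_i)
= (3.23/√146.06) / (3.23/√146.06 + 2.84/√28.01) = 0.2673/(0.2673 + 0.5366) = 0.332.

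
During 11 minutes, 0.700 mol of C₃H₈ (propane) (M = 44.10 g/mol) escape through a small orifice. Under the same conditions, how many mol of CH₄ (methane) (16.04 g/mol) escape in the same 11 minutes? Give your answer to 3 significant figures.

1.16 mol

By Graham's law, rate_CH₄/rate_C₃H₈ = √(M_C₃H₈/M_CH₄) = √(44.10/16.04) = √2.749 = 1.658.
So the amount for CH₄ is 0.700 × 1.658 = 1.16 mol.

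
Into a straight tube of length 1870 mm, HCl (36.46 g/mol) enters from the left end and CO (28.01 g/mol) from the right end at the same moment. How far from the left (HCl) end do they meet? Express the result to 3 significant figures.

873 mm

In equal time, each gas travels a distance ∝ its rate ∝ 1/√M, so d_HCl/d_CO = √(M_CO/M_HCl) = √(28.01/36.46) = 0.8765.
With d_HCl + d_CO = 1870 mm, d_CO = 1870/(1 + 0.8765) = 996.5 mm.
d_HCl = 1870 − 996.5 = 873 mm.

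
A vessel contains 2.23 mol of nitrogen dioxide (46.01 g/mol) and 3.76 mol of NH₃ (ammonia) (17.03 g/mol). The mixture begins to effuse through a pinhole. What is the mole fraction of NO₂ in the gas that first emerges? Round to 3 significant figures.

Effusion rate of each component ∝ n_i/√M_i (partial pressure × 1/√M).
x_NO₂(eff) = (n_NO₂/√M_NO₂) / (n_NO₂/√M_NO₂ + n_NH₃/√M_NH₃)
= (2.23/√46.01) / (2.23/√46.01 + 3.76/√17.03) = 0.3288/(0.3288 + 0.9111) = 0.265.

0.265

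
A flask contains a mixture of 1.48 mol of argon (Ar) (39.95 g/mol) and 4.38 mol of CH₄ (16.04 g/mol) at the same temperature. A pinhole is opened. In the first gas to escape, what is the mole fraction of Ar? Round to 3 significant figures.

0.176

Each component's effusion rate ∝ (its partial pressure)·(1/√M) ∝ n_i/√M_i.
Mole fraction of Ar in the effusate = (n_Ar/√M_Ar) / (n_Ar/√M_Ar + n_CH₄/√M_CH₄)
= (1.48/√39.95) / (1.48/√39.95 + 4.38/√16.04) = 0.2342/(0.2342 + 1.094) = 0.176.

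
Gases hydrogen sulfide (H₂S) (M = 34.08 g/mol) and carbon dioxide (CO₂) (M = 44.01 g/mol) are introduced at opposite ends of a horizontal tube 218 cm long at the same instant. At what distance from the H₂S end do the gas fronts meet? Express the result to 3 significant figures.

Graham's law gives d_H₂S/d_CO₂ = rate_H₂S/rate_CO₂ = √(M_CO₂/M_H₂S) = √(44.01/34.08) = 1.136.
With d_H₂S + d_CO₂ = 218 cm, d_CO₂ = 218/(1 + 1.136) = 102.0 cm.
d_H₂S = 218 − 102.0 = 116 cm.

116 cm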